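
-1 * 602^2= -362404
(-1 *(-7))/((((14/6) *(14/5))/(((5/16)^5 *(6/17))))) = 140625/124780544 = 0.00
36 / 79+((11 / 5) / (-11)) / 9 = 1541 / 3555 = 0.43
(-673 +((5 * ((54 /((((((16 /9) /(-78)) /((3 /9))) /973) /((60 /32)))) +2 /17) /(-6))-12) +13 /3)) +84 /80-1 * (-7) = 6527967807 /5440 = 1199994.08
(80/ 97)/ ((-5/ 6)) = -96/ 97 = -0.99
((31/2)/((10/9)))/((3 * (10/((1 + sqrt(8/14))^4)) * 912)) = 341 * sqrt(7)/372400 + 7223/2979200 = 0.00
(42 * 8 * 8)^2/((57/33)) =79478784/19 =4183093.89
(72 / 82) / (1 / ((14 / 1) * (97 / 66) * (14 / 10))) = 57036 / 2255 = 25.29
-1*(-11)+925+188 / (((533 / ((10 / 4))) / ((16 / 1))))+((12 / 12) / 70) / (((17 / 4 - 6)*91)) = 868489638 / 914095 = 950.11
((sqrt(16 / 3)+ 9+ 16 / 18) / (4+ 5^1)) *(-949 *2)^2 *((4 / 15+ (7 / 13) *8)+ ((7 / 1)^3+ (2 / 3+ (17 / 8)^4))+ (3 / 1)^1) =20563479925079 *sqrt(3) / 103680+ 1830149713332031 / 1244160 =1814520332.96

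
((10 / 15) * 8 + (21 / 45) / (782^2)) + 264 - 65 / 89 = 73094444721 / 272128180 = 268.60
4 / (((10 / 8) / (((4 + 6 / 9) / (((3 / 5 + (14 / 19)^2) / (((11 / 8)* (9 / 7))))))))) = 47652 / 2063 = 23.10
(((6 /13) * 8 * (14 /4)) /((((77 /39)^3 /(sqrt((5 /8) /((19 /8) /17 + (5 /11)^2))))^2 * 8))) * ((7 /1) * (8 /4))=138043024470 /200337180659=0.69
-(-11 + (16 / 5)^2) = 19 / 25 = 0.76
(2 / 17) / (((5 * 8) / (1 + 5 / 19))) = 6 / 1615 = 0.00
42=42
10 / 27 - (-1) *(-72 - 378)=-449.63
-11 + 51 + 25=65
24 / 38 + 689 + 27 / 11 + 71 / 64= 9272183 / 13376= 693.20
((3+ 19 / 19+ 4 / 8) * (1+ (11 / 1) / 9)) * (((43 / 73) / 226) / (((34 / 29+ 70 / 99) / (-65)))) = -40122225 / 44511604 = -0.90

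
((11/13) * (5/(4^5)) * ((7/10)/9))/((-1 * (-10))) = 77/2396160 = 0.00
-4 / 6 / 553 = -2 / 1659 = -0.00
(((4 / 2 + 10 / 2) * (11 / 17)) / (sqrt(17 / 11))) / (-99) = -7 * sqrt(187) / 2601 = -0.04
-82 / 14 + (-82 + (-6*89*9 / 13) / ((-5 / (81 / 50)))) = 363126 / 11375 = 31.92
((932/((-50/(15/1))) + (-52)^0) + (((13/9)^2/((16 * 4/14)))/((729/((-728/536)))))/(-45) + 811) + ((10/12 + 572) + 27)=6450387211381/5697047520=1132.23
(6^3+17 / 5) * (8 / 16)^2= 1097 / 20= 54.85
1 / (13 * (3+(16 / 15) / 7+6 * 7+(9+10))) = 105 / 87568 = 0.00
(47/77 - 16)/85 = -237/1309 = -0.18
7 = 7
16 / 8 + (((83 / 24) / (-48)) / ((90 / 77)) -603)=-601.06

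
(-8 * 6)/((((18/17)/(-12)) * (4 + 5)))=544/9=60.44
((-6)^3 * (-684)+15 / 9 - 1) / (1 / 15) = 2216170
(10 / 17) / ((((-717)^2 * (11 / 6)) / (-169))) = -3380 / 32044881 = -0.00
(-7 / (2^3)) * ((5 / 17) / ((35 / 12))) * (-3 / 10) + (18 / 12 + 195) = 66819 / 340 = 196.53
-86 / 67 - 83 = -5647 / 67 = -84.28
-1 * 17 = -17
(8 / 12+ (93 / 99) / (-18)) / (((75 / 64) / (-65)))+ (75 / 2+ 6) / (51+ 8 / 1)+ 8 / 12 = -3435815 / 105138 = -32.68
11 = 11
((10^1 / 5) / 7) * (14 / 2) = 2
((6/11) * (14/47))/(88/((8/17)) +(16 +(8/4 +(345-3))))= 84/282799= 0.00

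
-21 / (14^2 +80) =-7 / 92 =-0.08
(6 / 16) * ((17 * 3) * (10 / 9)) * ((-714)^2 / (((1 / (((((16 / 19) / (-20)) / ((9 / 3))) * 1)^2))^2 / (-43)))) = -2650032896 / 146611125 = -18.08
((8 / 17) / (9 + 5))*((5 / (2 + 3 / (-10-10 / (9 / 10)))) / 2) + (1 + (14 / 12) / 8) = 2401585 / 2016336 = 1.19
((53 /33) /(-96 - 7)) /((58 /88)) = -212 /8961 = -0.02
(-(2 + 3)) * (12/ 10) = -6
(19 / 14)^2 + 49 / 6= 5885 / 588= 10.01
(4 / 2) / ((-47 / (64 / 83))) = -128 / 3901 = -0.03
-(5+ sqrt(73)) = -sqrt(73)- 5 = -13.54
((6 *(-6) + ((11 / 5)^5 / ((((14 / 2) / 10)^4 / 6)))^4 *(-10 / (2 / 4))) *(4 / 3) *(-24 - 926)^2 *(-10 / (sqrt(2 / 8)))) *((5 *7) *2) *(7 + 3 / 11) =35204205177348501129578120745200640000 / 52223176609373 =674110758153881834017002.10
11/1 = 11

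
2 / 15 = 0.13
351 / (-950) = -351 / 950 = -0.37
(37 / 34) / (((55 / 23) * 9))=851 / 16830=0.05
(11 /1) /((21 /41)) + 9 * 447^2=37764352 /21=1798302.48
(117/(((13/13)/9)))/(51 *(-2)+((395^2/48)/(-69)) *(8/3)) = -1307826/282709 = -4.63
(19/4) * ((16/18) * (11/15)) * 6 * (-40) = -6688/9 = -743.11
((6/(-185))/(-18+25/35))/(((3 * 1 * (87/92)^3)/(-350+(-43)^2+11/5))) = 3030653696/2729738825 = 1.11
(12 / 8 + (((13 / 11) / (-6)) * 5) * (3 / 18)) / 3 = 529 / 1188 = 0.45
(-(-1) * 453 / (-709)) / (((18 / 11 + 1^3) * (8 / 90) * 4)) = -224235 / 328976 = -0.68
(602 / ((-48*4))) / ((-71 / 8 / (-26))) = -3913 / 426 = -9.19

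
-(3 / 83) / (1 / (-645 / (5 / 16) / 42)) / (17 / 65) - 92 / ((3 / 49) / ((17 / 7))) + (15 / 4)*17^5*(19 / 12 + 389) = 985950502230149 / 474096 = 2079643157.15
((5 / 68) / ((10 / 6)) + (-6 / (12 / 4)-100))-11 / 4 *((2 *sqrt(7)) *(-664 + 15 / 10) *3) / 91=-6933 / 68 + 43725 *sqrt(7) / 364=215.86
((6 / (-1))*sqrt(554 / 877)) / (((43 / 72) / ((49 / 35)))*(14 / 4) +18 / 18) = -864*sqrt(485858) / 314843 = -1.91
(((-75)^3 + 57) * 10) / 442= -2109090 / 221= -9543.39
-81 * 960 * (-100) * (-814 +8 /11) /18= -3864672000 /11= -351333818.18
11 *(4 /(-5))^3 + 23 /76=-5.33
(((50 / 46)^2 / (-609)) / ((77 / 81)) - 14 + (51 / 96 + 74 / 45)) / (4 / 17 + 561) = -2393891389741 / 113605360212960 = -0.02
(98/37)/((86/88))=2.71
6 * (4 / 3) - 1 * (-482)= 490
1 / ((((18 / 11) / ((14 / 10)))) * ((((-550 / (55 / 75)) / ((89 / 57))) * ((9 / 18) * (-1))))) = 6853 / 1923750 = 0.00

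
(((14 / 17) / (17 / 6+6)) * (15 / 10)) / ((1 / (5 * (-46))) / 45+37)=186300 / 49291007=0.00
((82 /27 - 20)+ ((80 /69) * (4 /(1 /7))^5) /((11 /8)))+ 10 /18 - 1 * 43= 14511976.85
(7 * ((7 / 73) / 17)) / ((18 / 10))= 245 / 11169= 0.02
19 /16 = 1.19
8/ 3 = 2.67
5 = 5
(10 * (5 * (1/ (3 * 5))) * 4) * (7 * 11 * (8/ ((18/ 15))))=61600/ 9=6844.44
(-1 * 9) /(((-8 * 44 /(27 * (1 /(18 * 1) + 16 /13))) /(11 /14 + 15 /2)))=33669 /4576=7.36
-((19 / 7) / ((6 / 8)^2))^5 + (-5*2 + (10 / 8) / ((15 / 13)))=-2625.08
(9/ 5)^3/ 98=729/ 12250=0.06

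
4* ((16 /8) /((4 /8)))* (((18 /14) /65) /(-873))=-16 /44135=-0.00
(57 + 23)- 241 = -161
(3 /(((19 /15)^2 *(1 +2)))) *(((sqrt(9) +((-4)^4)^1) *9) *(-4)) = -2097900 /361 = -5811.36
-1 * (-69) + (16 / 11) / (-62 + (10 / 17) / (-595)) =23791871 / 344927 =68.98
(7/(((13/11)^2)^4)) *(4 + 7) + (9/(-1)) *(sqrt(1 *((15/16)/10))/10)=16505633837/815730721 - 9 *sqrt(6)/80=19.96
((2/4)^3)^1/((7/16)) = 0.29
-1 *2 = -2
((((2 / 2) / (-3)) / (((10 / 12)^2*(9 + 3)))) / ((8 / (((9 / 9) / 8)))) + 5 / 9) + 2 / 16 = 9791 / 14400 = 0.68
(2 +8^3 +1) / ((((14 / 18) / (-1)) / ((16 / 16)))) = -4635 / 7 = -662.14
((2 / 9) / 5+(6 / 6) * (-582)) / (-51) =26188 / 2295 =11.41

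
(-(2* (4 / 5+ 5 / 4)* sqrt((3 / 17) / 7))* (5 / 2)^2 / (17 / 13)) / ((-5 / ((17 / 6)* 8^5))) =1091584* sqrt(357) / 357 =57772.75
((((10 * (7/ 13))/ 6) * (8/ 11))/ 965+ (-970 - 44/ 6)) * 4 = -107893616/ 27599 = -3909.33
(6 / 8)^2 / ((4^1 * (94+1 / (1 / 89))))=3 / 3904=0.00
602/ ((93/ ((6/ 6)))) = 602/ 93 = 6.47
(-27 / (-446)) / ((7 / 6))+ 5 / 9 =8534 / 14049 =0.61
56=56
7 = 7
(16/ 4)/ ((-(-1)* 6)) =2/ 3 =0.67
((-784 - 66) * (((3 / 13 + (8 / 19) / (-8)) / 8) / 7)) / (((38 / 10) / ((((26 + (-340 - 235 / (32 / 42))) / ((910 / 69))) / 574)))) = 3212524425 / 54910052288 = 0.06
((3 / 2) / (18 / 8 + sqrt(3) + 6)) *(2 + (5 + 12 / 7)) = 4026 / 2429 - 488 *sqrt(3) / 2429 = 1.31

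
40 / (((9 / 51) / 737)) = 501160 / 3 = 167053.33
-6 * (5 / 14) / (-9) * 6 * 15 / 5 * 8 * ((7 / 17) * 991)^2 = 1649896080 / 289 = 5708982.98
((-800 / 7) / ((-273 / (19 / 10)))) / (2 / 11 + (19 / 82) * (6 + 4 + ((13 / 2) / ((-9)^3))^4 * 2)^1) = 1032592511191760640 / 3244094112765186317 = 0.32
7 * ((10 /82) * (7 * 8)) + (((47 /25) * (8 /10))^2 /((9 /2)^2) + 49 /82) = 5034858457 /103781250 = 48.51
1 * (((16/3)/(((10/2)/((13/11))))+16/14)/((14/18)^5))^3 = 163129408996720890880512/270927312352350952375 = 602.12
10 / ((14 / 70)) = 50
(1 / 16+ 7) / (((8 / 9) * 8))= 1017 / 1024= 0.99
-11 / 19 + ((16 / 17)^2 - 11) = -10.69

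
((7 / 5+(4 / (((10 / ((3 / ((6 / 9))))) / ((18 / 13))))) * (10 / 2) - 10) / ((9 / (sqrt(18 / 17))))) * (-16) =-7.06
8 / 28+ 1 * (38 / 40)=173 / 140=1.24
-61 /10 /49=-61 /490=-0.12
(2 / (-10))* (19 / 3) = -19 / 15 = -1.27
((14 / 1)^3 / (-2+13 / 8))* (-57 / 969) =21952 / 51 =430.43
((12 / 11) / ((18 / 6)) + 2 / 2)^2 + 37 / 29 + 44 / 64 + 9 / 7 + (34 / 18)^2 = 276204065 / 31833648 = 8.68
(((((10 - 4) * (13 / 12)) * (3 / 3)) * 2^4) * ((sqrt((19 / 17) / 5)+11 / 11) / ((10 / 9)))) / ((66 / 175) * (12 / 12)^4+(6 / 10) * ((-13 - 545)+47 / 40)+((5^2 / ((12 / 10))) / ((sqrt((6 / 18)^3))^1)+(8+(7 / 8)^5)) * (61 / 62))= -153969839282817073152 / 477824752055591591809 - 153969839282817073152 * sqrt(1615) / 40615103924725285303765 - 29101364273479680000 * sqrt(3) / 477824752055591591809 - 5820272854695936000 * sqrt(4845) / 8123020784945057060753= -0.63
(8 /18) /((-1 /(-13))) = 52 /9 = 5.78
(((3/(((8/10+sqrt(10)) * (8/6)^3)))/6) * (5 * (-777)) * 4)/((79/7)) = 407925/16432 - 2039625 * sqrt(10)/65728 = -73.30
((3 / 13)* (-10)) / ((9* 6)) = -5 / 117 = -0.04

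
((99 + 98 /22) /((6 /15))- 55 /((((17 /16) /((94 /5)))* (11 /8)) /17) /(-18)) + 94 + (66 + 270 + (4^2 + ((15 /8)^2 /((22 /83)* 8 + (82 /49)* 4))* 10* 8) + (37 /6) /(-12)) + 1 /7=139577805847 /99370656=1404.62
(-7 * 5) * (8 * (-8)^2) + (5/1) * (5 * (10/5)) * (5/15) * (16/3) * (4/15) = -17896.30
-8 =-8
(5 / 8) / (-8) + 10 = 635 / 64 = 9.92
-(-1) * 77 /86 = 77 /86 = 0.90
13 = 13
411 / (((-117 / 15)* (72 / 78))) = -685 / 12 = -57.08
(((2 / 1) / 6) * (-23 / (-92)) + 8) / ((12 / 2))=97 / 72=1.35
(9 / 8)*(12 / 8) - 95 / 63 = 181 / 1008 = 0.18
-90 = -90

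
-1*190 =-190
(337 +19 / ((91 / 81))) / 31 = 11.42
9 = 9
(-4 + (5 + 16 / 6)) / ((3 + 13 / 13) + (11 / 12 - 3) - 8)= -44 / 73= -0.60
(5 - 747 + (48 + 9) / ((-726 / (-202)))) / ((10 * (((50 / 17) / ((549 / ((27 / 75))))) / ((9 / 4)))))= -820025379 / 9680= -84713.37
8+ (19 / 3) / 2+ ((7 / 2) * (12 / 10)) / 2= 199 / 15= 13.27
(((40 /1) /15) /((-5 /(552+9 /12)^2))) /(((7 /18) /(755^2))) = -1671947509815 /7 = -238849644259.29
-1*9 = -9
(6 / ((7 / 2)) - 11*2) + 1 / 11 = -1555 / 77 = -20.19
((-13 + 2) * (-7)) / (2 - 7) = -77 / 5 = -15.40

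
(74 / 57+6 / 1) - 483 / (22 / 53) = -1449991 / 1254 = -1156.29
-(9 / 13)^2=-81 / 169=-0.48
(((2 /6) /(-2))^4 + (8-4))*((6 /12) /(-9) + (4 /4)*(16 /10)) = 144143 /23328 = 6.18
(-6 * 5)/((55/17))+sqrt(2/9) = -8.80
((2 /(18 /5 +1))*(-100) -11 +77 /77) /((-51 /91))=37310 /391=95.42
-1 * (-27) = 27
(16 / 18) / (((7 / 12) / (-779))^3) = -2116944482.52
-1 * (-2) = 2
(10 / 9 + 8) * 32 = 291.56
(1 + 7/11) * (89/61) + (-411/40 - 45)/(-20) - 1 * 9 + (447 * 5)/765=-25383769/27376800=-0.93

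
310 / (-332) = -155 / 166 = -0.93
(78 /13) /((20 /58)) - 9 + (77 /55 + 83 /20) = 13.95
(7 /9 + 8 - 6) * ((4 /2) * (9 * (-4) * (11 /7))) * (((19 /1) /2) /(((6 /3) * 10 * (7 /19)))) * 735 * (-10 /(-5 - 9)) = -1489125 /7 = -212732.14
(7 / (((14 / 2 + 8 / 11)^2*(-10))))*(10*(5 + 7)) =-10164 / 7225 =-1.41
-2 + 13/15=-17/15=-1.13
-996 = -996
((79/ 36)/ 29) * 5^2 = 1975/ 1044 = 1.89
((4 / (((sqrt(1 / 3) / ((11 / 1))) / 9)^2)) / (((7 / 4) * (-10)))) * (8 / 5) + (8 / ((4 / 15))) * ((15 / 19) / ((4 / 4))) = -35675298 / 3325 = -10729.41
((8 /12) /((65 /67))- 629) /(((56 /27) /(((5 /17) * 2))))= -157527 /884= -178.20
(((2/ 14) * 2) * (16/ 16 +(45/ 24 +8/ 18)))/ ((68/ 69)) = 5497/ 5712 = 0.96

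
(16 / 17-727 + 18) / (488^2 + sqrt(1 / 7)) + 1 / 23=12037* sqrt(7) / 6748795203567 + 6287282371759 / 155222289682041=0.04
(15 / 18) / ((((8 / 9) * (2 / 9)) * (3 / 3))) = 135 / 32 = 4.22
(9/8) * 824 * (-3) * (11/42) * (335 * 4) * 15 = -102479850/7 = -14639978.57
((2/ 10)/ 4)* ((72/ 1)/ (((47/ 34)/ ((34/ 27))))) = 2312/ 705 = 3.28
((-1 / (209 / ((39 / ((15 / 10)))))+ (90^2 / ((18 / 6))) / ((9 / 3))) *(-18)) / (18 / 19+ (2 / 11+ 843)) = -3385332 / 176423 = -19.19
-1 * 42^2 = -1764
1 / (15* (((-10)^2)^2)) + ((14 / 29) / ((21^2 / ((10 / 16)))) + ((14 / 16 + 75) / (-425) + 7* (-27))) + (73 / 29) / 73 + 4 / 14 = -41898067771 / 221850000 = -188.86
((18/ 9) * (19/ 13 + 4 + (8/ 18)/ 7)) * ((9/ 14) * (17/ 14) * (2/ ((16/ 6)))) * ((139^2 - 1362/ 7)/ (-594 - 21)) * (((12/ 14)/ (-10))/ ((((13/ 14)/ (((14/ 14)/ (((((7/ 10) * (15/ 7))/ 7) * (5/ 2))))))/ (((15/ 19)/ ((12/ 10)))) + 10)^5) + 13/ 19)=-3484828938909250054978405666925/ 25314655623365954097966238616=-137.66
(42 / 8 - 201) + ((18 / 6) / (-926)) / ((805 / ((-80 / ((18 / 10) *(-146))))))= -12782410091 / 65299668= -195.75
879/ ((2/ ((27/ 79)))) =23733/ 158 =150.21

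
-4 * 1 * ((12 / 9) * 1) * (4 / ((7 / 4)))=-256 / 21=-12.19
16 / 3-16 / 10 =56 / 15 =3.73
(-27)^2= 729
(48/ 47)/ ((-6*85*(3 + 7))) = -0.00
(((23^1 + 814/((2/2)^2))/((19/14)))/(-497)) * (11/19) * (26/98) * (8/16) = -119691/1255919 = -0.10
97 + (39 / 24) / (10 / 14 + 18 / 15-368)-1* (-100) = 20192833 / 102504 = 197.00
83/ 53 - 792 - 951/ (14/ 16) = -696475/ 371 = -1877.29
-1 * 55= -55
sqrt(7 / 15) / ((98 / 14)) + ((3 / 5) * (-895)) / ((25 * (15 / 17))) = -3043 / 125 + sqrt(105) / 105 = -24.25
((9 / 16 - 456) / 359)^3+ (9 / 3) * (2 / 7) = -1571507497617 / 1326604095488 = -1.18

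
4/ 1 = 4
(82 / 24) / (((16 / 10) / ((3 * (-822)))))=-84255 / 16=-5265.94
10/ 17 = 0.59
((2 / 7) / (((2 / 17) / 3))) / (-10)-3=-261 / 70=-3.73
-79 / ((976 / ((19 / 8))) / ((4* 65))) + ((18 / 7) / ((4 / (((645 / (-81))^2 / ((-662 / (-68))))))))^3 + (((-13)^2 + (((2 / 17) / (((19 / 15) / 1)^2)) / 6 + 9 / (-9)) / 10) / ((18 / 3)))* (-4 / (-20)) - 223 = -383959261777707636886219201 / 1979744309373796282144800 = -193.94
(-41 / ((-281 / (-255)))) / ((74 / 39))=-407745 / 20794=-19.61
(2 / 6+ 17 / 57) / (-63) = -0.01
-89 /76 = -1.17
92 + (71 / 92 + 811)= 83147 / 92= 903.77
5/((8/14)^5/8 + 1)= 4.96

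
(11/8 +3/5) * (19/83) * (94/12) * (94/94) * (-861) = -20246989/6640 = -3049.25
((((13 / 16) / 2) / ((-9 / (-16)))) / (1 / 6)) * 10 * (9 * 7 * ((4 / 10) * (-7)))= -7644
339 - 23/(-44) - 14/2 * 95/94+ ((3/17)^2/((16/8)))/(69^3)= 7252324084901/21814895652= 332.45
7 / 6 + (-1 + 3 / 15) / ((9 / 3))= 9 / 10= 0.90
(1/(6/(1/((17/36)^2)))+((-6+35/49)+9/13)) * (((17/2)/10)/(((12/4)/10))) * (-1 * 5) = 252865/4641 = 54.49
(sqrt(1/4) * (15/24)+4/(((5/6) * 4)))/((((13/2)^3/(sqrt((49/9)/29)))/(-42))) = -5929 * sqrt(29)/318565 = -0.10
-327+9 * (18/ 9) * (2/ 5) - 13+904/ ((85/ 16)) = -13824/ 85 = -162.64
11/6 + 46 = 287/6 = 47.83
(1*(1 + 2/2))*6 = 12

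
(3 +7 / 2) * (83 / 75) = 1079 / 150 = 7.19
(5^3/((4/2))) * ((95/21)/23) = 12.29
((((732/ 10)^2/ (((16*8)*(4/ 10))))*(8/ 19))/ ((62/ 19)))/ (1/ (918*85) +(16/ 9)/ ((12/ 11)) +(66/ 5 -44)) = -29034963/ 62720936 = -0.46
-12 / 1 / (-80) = 3 / 20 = 0.15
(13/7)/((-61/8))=-104/427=-0.24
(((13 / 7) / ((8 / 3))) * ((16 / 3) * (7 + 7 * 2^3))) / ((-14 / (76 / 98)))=-4446 / 343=-12.96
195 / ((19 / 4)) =780 / 19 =41.05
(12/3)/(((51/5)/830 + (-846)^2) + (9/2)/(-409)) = 848675/151852569348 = 0.00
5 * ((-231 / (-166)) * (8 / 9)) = 6.18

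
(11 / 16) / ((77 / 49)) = 7 / 16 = 0.44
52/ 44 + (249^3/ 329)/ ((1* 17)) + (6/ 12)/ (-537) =182465501629/ 66075702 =2761.46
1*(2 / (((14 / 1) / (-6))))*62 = -372 / 7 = -53.14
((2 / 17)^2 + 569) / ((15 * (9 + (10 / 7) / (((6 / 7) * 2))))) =65778 / 17051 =3.86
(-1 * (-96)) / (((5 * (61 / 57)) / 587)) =3212064 / 305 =10531.36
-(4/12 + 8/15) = -0.87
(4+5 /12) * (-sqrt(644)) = -53 * sqrt(161) /6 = -112.08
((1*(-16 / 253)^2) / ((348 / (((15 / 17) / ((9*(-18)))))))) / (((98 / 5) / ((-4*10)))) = 16000 / 125247498453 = 0.00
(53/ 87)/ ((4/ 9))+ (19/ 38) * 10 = 739/ 116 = 6.37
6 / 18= 1 / 3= 0.33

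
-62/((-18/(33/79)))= 341/237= 1.44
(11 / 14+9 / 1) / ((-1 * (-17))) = 137 / 238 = 0.58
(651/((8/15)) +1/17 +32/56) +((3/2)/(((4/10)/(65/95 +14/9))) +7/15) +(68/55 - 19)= 1206101641/994840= 1212.36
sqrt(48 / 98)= 2 * sqrt(6) / 7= 0.70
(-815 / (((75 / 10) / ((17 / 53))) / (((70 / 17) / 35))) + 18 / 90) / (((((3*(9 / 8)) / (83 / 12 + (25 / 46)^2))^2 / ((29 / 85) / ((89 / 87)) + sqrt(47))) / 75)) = -129993394318480*sqrt(47) / 97309950453 - 21864888924368336 / 49076651678463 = -9603.79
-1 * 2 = -2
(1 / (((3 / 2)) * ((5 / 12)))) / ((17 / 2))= 16 / 85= 0.19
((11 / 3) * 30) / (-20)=-11 / 2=-5.50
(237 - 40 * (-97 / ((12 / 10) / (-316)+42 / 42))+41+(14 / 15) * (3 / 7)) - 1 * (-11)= 4184.19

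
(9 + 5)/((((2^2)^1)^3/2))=7/16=0.44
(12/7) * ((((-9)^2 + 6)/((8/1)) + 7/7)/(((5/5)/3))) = 855/14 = 61.07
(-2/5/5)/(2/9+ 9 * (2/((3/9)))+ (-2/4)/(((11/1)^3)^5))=-150380934098963436/101924855333741884175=-0.00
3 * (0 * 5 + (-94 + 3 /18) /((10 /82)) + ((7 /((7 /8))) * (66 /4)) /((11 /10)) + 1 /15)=-19481 /10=-1948.10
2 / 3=0.67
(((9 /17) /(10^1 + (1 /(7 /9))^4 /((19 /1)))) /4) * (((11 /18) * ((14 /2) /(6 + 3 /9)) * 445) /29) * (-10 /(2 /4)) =-1234053975 /456272486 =-2.70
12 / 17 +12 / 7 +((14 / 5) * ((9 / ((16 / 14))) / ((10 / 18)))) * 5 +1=480451 / 2380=201.87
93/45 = 31/15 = 2.07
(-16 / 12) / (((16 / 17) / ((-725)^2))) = -8935625 / 12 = -744635.42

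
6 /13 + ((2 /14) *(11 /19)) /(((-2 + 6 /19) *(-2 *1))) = 2831 /5824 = 0.49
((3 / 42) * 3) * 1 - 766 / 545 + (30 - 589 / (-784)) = 12630421 / 427280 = 29.56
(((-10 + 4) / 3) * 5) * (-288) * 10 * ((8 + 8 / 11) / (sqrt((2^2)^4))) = 172800 / 11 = 15709.09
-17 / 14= -1.21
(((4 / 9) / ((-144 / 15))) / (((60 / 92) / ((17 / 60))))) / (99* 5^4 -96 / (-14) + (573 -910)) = -161 / 492648480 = -0.00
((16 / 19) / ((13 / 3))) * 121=5808 / 247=23.51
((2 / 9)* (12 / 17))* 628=5024 / 51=98.51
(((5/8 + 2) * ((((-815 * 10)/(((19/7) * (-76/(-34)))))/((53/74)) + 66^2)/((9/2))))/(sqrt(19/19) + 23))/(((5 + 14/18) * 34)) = 166106143/541234304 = 0.31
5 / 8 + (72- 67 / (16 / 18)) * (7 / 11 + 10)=-388 / 11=-35.27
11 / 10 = 1.10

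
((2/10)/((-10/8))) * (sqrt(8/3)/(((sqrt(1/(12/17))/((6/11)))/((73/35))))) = -7008 * sqrt(34)/163625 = -0.25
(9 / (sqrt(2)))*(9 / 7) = 81*sqrt(2) / 14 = 8.18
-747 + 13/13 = -746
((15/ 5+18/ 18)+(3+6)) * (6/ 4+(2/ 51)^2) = 101543/ 5202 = 19.52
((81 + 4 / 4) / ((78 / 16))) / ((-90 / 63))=-2296 / 195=-11.77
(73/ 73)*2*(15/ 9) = 10/ 3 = 3.33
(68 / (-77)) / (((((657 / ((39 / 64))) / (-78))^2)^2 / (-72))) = 124806800313 / 71652624203776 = 0.00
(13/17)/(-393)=-13/6681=-0.00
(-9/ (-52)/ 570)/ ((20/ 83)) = 249/ 197600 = 0.00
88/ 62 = 44/ 31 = 1.42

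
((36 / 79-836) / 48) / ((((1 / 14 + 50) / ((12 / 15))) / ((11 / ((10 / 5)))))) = -1270654 / 830685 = -1.53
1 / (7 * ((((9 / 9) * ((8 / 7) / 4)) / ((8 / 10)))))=2 / 5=0.40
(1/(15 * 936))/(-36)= -1/505440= -0.00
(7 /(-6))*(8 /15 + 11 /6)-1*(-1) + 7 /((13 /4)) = 919 /2340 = 0.39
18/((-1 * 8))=-9/4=-2.25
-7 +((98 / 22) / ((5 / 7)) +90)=4908 / 55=89.24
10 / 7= 1.43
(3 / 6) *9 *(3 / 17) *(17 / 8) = 27 / 16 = 1.69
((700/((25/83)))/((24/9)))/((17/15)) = 26145/34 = 768.97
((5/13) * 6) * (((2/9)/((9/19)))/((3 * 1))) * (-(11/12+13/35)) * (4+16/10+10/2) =-544787/110565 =-4.93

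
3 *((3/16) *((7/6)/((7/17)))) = 51/32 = 1.59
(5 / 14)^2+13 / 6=1349 / 588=2.29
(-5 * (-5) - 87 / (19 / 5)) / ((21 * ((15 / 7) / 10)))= 80 / 171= 0.47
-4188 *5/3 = -6980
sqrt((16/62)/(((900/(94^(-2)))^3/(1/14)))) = 0.00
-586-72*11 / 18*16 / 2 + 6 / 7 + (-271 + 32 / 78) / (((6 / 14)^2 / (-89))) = 319848871 / 2457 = 130178.62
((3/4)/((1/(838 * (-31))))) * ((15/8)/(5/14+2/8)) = -4091535/68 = -60169.63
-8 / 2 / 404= -1 / 101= -0.01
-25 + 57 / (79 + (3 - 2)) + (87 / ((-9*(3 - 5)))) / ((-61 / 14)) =-371809 / 14640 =-25.40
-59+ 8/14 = -409/7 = -58.43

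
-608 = -608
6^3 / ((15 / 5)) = 72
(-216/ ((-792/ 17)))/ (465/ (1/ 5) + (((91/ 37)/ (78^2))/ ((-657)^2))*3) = 127065379428/ 63719550566177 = 0.00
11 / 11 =1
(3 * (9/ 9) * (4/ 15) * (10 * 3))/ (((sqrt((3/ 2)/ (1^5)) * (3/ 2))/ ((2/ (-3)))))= -32 * sqrt(6)/ 9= -8.71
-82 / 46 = -41 / 23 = -1.78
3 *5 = 15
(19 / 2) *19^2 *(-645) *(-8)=17696220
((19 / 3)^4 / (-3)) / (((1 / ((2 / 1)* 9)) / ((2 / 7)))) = -521284 / 189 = -2758.12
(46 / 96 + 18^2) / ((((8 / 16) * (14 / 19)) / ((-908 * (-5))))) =47982125 / 12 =3998510.42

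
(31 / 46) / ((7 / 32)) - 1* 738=-734.92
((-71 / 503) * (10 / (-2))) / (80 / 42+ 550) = 1491 / 1165954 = 0.00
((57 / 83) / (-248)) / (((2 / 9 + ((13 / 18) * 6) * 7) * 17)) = -513 / 96230200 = -0.00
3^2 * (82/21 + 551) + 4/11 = 384577/77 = 4994.51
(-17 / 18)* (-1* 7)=119 / 18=6.61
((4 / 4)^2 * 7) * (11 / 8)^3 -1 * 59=-20891 / 512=-40.80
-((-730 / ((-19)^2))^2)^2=-283982410000 / 16983563041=-16.72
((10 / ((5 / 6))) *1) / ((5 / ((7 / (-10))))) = -42 / 25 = -1.68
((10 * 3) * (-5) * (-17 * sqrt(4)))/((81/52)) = 88400/27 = 3274.07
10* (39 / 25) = 78 / 5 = 15.60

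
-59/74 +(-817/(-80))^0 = 15/74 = 0.20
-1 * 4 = -4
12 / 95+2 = 202 / 95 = 2.13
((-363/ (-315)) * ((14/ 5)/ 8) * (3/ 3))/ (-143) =-11/ 3900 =-0.00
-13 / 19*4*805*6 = -251160 / 19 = -13218.95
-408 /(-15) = 136 /5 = 27.20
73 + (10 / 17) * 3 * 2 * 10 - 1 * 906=-13561 / 17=-797.71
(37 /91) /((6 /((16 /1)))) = 1.08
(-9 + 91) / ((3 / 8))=656 / 3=218.67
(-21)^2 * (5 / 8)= 2205 / 8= 275.62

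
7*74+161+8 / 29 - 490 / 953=18758937 / 27637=678.76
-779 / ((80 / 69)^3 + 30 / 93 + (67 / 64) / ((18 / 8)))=-126930621456 / 382326017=-332.00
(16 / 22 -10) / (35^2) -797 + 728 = -929877 / 13475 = -69.01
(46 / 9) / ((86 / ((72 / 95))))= 184 / 4085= 0.05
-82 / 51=-1.61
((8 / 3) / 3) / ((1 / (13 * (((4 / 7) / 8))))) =52 / 63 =0.83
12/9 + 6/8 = 25/12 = 2.08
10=10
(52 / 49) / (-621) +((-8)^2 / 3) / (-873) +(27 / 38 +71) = 2680070963 / 37387098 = 71.68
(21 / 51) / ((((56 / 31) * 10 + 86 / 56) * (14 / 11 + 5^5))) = 66836 / 9946020969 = 0.00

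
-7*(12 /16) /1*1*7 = -147 /4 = -36.75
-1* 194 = -194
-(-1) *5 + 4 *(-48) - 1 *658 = -845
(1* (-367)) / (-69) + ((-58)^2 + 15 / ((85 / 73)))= 3967322 / 1173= 3382.20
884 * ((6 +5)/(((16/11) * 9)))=26741/36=742.81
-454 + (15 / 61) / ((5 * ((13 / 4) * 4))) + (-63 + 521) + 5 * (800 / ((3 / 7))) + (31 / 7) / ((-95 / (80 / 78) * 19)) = 56133562547 / 6011733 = 9337.33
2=2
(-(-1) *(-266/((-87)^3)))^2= 70756/433626201009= 0.00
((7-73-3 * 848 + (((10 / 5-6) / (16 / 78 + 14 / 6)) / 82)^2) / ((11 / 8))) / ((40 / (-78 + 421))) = -1638815863202 / 100683495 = -16276.91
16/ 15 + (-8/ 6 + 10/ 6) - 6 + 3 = -1.60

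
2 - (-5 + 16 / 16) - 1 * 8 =-2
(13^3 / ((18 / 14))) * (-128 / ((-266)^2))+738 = 16714030 / 22743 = 734.91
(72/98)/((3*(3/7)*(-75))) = -4/525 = -0.01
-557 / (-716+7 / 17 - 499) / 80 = 9469 / 1651840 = 0.01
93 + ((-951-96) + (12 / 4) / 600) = -190799 / 200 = -954.00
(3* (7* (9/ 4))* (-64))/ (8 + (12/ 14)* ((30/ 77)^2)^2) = -93014946486/ 246678787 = -377.07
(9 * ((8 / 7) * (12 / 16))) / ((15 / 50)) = 180 / 7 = 25.71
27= 27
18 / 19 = 0.95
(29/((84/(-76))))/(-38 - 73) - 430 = -429.76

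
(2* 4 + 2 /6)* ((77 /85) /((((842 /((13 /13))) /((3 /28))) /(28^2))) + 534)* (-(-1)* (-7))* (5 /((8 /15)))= -2090421375 /7157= -292080.67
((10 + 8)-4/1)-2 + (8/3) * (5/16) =77/6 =12.83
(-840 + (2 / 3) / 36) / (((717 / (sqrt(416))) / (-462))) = 13970572* sqrt(26) / 6453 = 11039.24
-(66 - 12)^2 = -2916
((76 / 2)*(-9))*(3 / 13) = -1026 / 13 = -78.92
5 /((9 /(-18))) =-10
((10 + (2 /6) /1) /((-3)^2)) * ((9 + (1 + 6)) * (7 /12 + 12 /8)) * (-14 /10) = -4340 /81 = -53.58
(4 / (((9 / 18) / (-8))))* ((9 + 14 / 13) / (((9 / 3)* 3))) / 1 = -8384 / 117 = -71.66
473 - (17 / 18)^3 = 2753623 / 5832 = 472.16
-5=-5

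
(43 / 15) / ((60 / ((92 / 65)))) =989 / 14625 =0.07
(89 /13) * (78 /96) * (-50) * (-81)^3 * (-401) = -474164946225 /8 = -59270618278.12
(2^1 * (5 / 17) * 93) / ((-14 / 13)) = -6045 / 119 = -50.80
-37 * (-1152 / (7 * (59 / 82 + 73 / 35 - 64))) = -5825280 / 58543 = -99.50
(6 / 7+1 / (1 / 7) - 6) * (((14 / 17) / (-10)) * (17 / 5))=-13 / 25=-0.52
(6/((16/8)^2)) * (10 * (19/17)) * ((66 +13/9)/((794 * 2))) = 57665/80988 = 0.71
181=181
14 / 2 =7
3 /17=0.18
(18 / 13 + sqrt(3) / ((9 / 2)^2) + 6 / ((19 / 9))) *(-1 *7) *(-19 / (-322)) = -522 / 299 - 38 *sqrt(3) / 1863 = -1.78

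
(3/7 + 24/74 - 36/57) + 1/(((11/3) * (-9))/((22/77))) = 18295/162393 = 0.11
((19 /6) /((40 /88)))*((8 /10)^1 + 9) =10241 /150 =68.27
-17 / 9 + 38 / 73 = -899 / 657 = -1.37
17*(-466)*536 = -4246192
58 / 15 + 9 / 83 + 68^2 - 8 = 5751869 / 1245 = 4619.98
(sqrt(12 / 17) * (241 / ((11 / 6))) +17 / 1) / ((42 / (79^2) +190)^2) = 662151377 / 1406197532224 +28160908563 * sqrt(51) / 65739734631472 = 0.00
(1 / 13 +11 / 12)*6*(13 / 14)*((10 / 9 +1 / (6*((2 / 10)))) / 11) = 775 / 792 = 0.98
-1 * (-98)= 98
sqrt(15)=3.87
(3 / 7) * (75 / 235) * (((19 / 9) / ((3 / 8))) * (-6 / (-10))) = 152 / 329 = 0.46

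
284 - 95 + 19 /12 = 2287 /12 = 190.58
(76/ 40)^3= 6859/ 1000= 6.86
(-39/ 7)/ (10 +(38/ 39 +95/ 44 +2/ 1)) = -66924/ 181783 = -0.37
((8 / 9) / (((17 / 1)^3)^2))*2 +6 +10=3475809952 / 217238121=16.00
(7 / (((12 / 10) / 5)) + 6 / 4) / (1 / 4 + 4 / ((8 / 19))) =368 / 117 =3.15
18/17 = 1.06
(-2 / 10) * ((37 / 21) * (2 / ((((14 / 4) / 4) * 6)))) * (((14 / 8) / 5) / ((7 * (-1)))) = 74 / 11025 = 0.01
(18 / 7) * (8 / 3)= 48 / 7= 6.86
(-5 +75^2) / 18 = 2810 / 9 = 312.22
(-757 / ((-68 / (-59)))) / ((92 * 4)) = -44663 / 25024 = -1.78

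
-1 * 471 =-471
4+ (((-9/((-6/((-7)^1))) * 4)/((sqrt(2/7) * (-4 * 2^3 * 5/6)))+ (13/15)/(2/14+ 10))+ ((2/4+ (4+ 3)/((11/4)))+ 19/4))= 63 * sqrt(14)/80+ 556739/46860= 14.83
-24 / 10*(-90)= 216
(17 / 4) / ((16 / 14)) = 119 / 32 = 3.72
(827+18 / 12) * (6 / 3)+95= 1752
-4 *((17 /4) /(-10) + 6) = -223 /10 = -22.30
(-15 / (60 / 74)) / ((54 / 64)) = -592 / 27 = -21.93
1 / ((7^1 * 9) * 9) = 1 / 567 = 0.00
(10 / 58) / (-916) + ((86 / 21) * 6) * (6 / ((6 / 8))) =36552029 / 185948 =196.57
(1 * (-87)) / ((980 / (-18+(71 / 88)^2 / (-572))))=1387428411 / 868195328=1.60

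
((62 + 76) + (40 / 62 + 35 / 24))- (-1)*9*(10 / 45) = 105725 / 744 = 142.10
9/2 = 4.50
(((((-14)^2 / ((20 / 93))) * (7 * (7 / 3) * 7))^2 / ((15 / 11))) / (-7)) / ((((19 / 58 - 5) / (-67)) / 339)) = -187318069244675446 / 33875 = -5529684700949.83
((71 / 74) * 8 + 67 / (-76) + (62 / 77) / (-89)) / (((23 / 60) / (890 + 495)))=2716377391275 / 110806157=24514.68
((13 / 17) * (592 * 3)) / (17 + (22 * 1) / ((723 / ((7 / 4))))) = 33385248 / 419203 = 79.64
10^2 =100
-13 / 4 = -3.25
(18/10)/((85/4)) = 36/425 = 0.08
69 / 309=23 / 103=0.22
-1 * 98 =-98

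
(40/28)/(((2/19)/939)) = 89205/7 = 12743.57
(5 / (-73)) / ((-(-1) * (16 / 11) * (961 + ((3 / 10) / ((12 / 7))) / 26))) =-3575 / 72959631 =-0.00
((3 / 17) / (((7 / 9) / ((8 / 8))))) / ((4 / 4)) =27 / 119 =0.23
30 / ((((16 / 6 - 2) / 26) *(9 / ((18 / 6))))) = 390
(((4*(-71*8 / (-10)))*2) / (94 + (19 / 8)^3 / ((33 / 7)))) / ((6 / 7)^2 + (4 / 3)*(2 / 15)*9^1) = 2.01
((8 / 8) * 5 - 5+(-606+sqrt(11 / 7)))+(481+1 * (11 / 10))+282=sqrt(77) / 7+1581 / 10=159.35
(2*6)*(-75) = -900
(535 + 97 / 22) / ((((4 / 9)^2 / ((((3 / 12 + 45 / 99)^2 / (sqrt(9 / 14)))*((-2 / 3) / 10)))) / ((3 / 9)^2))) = -11404187*sqrt(14) / 3407360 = -12.52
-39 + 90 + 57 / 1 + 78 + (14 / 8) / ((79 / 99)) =59469 / 316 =188.19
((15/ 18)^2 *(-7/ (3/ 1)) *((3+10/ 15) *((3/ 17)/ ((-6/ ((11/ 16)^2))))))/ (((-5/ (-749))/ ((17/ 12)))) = 34892165/ 1990656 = 17.53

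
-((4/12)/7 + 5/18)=-41/126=-0.33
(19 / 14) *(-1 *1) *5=-95 / 14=-6.79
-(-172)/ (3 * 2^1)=86/ 3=28.67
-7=-7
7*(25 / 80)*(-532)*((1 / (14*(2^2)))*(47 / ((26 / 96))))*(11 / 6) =-343805 / 52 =-6611.63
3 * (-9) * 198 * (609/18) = -180873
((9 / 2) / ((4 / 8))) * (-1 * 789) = -7101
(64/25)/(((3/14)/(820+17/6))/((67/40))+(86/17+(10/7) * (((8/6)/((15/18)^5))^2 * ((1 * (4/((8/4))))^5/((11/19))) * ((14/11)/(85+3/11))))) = 1082474277500000/7624512277767893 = 0.14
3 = 3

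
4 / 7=0.57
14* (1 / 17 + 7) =1680 / 17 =98.82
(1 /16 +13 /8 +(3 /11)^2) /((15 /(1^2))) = 1137 /9680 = 0.12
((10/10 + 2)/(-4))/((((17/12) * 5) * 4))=-9/340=-0.03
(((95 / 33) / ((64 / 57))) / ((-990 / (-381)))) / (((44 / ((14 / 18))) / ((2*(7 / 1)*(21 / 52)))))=15725521 / 159464448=0.10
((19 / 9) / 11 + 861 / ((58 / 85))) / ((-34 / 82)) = -3043.65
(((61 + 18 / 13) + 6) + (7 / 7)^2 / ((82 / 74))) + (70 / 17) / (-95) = 11920928 / 172159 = 69.24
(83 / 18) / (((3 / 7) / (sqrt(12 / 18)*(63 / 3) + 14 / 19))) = 4067 / 513 + 4067*sqrt(6) / 54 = 192.41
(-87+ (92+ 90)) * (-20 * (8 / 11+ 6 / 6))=-36100 / 11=-3281.82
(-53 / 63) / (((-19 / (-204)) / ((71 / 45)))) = -255884 / 17955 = -14.25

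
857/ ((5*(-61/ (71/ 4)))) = -60847/ 1220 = -49.87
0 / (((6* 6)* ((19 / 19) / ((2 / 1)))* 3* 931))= 0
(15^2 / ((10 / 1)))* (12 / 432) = 0.62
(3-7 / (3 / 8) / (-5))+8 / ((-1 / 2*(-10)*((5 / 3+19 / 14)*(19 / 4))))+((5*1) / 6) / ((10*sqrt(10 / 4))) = sqrt(10) / 60+49549 / 7239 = 6.90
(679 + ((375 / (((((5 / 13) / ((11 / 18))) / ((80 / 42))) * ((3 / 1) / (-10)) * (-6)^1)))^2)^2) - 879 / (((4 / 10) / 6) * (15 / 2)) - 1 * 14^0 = 16334437427438908709320 / 103355177121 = 158041792220.20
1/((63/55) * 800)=11/10080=0.00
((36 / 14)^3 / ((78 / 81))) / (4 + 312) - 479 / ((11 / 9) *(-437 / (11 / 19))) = 1682025120 / 2924823083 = 0.58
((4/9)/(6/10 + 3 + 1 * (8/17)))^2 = 28900/2424249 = 0.01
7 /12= 0.58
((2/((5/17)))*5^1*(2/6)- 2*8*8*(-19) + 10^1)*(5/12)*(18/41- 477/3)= -19936400/123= -162084.55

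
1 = 1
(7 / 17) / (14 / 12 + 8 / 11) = 462 / 2125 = 0.22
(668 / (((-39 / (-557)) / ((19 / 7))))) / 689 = 7069444 / 188097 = 37.58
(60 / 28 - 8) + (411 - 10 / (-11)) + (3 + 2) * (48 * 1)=49746 / 77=646.05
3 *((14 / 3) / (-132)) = -7 / 66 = -0.11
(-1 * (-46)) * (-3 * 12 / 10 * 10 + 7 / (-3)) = -5290 / 3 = -1763.33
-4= -4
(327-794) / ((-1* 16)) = 467 / 16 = 29.19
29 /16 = 1.81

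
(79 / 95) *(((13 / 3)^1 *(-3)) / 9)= -1027 / 855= -1.20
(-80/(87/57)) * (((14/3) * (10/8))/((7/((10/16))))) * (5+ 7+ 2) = -33250/87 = -382.18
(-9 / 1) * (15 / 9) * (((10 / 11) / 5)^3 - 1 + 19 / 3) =-106600 / 1331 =-80.09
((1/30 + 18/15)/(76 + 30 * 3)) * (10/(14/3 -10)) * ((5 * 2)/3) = -185/3984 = -0.05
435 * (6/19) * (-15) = -39150/19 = -2060.53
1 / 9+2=19 / 9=2.11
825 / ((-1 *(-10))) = 165 / 2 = 82.50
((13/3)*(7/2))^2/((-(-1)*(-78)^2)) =49/1296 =0.04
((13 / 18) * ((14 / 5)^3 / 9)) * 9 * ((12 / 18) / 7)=5096 / 3375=1.51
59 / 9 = 6.56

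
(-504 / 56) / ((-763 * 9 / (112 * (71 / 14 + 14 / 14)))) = 680 / 763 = 0.89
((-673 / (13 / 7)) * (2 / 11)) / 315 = -1346 / 6435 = -0.21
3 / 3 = 1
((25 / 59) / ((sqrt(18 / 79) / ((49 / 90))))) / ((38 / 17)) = 4165*sqrt(158) / 242136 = 0.22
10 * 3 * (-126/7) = -540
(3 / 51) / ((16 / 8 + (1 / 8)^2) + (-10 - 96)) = -64 / 113135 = -0.00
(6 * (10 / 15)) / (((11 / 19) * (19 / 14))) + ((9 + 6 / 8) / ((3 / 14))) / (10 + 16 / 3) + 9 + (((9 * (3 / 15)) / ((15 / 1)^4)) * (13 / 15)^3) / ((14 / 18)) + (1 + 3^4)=7401050270239 / 74714062500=99.06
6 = 6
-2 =-2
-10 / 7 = -1.43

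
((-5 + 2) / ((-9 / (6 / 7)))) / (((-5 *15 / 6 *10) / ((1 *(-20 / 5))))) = 0.01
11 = 11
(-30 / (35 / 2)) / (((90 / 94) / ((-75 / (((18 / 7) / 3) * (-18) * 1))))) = -235 / 27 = -8.70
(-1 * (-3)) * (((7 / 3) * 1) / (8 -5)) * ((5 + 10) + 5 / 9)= 980 / 27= 36.30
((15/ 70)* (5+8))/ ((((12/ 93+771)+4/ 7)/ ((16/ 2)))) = 4836/ 167459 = 0.03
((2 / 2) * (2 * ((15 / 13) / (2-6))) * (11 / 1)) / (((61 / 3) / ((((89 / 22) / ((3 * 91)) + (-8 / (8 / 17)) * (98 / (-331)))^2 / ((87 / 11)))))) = -503551785285125 / 500750278057848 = -1.01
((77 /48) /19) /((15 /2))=77 /6840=0.01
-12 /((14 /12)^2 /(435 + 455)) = -384480 /49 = -7846.53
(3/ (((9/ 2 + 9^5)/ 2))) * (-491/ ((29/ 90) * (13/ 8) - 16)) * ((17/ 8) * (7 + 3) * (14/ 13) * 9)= 1262066400/ 1900984657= 0.66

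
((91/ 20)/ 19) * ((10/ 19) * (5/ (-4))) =-455/ 2888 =-0.16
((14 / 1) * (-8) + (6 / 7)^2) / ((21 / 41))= -223532 / 1029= -217.23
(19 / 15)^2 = 361 / 225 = 1.60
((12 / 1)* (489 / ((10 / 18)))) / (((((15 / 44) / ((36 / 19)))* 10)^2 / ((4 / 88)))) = 167308416 / 1128125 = 148.31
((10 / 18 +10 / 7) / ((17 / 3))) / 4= 125 / 1428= 0.09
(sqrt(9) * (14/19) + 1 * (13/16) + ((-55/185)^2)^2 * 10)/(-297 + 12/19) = -1766862599/168854409456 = -0.01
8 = 8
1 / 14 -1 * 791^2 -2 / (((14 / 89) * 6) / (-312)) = -8750277 / 14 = -625019.79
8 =8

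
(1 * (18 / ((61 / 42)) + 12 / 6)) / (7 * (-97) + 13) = -439 / 20313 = -0.02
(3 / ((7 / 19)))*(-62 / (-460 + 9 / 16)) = 1.10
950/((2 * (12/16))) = 633.33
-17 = -17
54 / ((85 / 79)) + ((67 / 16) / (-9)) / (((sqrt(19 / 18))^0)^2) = 608609 / 12240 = 49.72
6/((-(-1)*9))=2/3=0.67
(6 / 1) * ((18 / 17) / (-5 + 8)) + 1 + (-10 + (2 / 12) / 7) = -4897 / 714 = -6.86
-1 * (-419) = 419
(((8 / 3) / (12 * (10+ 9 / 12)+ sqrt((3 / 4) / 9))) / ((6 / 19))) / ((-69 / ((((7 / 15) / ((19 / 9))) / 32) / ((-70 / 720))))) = 1548 / 22964465-2 * sqrt(3) / 22964465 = 0.00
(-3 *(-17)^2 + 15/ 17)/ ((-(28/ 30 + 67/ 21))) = 1546020/ 7361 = 210.03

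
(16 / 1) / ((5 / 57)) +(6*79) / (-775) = 140886 / 775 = 181.79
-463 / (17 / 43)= -19909 / 17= -1171.12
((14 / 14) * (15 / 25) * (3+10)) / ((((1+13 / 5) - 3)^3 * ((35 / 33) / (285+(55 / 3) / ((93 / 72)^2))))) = 9684675 / 961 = 10077.71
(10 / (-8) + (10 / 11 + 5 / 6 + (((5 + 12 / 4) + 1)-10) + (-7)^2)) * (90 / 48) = 32005 / 352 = 90.92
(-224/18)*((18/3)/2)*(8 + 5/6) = -2968/9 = -329.78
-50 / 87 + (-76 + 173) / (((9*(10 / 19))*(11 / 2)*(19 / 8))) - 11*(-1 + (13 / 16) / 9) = 842153 / 76560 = 11.00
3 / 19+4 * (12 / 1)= 915 / 19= 48.16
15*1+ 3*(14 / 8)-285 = -1059 / 4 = -264.75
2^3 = 8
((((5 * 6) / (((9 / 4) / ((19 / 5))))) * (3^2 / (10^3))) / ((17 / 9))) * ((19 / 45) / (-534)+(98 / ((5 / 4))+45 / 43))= 1559718911 / 81323750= 19.18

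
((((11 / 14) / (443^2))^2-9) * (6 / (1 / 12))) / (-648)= 67938113881643 / 67938113881764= 1.00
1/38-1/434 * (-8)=369/8246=0.04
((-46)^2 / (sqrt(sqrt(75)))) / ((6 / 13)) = 13754*3^(3 / 4)*sqrt(5) / 45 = 1557.91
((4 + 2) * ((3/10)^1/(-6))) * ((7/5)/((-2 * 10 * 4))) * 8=21/500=0.04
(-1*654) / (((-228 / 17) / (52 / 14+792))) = 5160605 / 133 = 38801.54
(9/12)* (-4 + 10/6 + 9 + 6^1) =19/2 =9.50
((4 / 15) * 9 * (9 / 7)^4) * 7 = 78732 / 1715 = 45.91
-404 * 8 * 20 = -64640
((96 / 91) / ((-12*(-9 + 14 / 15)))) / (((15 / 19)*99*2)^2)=722 / 1618782165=0.00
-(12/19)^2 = -144/361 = -0.40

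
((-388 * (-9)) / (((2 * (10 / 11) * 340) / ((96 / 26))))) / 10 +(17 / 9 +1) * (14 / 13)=1292062 / 248625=5.20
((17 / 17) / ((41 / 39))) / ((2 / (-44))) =-858 / 41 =-20.93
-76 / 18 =-38 / 9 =-4.22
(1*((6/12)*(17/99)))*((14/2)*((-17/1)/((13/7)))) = -14161/2574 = -5.50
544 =544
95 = 95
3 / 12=1 / 4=0.25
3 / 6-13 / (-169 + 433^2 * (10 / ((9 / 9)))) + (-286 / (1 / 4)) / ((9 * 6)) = -698021353 / 33744978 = -20.69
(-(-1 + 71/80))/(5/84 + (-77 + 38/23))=-4347/2909140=-0.00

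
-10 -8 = -18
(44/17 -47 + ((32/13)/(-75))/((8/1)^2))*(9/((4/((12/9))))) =-1472267/11050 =-133.24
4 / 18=2 / 9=0.22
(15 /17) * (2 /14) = 15 /119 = 0.13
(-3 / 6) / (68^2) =-1 / 9248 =-0.00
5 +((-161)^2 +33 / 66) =51853 / 2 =25926.50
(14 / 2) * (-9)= -63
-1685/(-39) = 1685/39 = 43.21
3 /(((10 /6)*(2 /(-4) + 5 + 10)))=18 /145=0.12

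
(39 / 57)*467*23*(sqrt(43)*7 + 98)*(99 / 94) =96765669*sqrt(43) / 1786 + 677359683 / 893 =1113804.19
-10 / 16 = -5 / 8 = -0.62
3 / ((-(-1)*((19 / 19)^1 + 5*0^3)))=3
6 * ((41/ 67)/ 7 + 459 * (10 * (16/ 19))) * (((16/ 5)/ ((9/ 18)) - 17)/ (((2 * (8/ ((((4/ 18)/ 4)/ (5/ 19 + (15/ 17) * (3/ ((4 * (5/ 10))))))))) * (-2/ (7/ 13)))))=31034169239/ 214266000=144.84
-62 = -62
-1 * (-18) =18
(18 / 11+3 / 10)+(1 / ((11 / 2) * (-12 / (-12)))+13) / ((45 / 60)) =6439 / 330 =19.51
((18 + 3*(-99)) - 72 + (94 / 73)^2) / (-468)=1861643 / 2493972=0.75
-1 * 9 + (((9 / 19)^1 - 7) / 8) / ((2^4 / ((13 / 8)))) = -44179 / 4864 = -9.08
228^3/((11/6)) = 71114112/11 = 6464919.27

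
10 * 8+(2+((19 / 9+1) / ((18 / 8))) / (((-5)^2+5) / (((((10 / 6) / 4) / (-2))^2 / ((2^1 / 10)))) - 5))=22127302 / 269811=82.01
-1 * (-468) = 468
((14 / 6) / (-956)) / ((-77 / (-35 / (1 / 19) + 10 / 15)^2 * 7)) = 3972049 / 1987524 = 2.00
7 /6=1.17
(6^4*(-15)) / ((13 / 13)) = -19440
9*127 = 1143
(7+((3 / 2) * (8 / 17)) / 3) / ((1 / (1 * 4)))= 492 / 17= 28.94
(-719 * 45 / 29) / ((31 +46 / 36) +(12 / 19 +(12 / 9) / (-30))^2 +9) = -47304627750 / 1764771307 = -26.80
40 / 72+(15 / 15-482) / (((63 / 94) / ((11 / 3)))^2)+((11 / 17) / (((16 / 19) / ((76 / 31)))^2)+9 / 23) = -14390.26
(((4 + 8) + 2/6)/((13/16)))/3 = 5.06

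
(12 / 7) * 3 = 5.14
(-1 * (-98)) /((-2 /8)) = -392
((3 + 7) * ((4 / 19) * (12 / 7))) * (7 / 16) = 30 / 19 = 1.58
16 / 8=2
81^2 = 6561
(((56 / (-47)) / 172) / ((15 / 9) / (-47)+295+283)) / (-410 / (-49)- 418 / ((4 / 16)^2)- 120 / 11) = 11319 / 6318424721099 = 0.00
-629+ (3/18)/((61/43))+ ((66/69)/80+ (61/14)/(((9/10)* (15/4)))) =-6656535481/10606680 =-627.58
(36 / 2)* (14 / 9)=28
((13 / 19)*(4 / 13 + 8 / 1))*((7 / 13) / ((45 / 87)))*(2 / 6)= 2436 / 1235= 1.97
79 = 79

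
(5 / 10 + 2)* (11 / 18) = 55 / 36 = 1.53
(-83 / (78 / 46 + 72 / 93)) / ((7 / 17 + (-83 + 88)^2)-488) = 1006043 / 13848504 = 0.07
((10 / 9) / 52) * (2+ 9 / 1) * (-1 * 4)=-0.94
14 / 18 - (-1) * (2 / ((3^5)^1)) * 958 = 2105 / 243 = 8.66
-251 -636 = -887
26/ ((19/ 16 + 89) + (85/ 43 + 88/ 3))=0.21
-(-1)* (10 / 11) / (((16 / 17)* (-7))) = -85 / 616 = -0.14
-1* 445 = -445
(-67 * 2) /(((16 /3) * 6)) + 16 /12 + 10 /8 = -77 /48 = -1.60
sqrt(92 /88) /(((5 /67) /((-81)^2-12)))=438783 * sqrt(506) /110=89728.90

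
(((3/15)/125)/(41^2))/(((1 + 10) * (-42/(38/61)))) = -19/14804356875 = -0.00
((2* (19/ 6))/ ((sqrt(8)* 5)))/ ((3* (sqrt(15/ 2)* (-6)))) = -19* sqrt(15)/ 8100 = -0.01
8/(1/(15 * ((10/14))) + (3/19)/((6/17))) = 22800/1541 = 14.80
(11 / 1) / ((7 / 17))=187 / 7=26.71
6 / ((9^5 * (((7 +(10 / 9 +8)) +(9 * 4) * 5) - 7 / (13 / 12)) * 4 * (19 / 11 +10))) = 143 / 12520054494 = 0.00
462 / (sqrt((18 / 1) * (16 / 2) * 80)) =77 * sqrt(5) / 40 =4.30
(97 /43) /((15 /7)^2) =4753 /9675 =0.49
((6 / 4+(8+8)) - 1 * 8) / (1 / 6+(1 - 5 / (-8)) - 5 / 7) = 8.82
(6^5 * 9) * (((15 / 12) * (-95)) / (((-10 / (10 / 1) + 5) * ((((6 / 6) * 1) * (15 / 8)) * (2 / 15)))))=-8310600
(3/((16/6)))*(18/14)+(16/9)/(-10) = 3197/2520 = 1.27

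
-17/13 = -1.31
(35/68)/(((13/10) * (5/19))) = 665/442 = 1.50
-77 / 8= -9.62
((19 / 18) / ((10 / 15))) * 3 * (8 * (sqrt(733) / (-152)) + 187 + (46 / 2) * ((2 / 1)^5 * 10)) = 143393 / 4 - sqrt(733) / 4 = 35841.48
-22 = -22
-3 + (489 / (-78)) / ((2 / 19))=-3253 / 52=-62.56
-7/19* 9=-63/19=-3.32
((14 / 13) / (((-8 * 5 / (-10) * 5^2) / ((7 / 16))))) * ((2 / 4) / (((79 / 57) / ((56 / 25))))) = 19551 / 5135000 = 0.00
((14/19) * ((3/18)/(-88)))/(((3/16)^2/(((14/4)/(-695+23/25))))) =2450/12239667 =0.00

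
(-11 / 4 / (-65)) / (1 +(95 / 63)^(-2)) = 19855 / 675688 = 0.03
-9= -9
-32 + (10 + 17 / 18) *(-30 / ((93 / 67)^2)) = -202.41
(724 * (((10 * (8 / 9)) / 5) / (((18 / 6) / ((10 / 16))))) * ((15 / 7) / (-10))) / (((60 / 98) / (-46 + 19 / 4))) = 69685 / 18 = 3871.39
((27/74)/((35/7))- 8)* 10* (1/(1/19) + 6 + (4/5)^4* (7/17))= -784334061/393125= -1995.13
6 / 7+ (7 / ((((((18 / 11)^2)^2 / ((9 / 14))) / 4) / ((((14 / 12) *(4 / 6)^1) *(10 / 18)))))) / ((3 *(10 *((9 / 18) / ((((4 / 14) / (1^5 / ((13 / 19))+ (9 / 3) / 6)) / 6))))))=651816115 / 758897748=0.86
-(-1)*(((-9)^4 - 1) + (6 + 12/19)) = 124766/19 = 6566.63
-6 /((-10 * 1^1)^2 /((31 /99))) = -31 /1650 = -0.02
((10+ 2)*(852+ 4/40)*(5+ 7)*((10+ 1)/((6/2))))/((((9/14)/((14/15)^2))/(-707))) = -431025516.68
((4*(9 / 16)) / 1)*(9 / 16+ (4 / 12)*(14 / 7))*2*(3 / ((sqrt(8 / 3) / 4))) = 531*sqrt(6) / 32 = 40.65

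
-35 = -35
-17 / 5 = -3.40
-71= -71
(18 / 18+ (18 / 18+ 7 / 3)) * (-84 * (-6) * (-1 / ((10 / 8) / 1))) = -8736 / 5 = -1747.20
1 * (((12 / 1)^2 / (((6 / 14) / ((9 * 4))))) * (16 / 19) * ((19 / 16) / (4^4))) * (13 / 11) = 2457 / 44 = 55.84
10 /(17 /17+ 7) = 5 /4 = 1.25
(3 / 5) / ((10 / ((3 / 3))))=3 / 50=0.06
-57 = -57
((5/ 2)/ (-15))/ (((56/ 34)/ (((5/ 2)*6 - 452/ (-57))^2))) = -29040233/ 545832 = -53.20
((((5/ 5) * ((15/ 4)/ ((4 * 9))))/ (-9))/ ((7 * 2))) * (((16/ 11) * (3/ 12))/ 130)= -0.00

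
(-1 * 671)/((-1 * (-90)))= -671/90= -7.46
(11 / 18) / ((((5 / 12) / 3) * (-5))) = -22 / 25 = -0.88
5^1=5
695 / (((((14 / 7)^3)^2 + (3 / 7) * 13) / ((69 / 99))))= 111895 / 16071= 6.96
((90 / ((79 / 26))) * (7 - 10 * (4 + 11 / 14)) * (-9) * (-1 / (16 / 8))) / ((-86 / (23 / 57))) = 25.55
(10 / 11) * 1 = 10 / 11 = 0.91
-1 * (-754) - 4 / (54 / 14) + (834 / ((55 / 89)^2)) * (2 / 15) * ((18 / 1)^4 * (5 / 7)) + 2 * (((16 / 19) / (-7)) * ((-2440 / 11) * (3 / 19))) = 4506412429679222 / 206392725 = 21834163.15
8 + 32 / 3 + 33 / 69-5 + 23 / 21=7361 / 483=15.24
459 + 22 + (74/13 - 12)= 474.69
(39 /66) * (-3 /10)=-39 /220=-0.18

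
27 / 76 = 0.36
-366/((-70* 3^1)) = 61/35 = 1.74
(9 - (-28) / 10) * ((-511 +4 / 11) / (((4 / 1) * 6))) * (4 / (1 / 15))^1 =-331403 / 22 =-15063.77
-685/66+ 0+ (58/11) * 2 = 1/6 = 0.17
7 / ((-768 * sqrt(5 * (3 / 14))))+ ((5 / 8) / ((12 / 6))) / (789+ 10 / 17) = 85 / 214768 - 7 * sqrt(210) / 11520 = -0.01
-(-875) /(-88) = -875 /88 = -9.94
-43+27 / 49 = -2080 / 49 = -42.45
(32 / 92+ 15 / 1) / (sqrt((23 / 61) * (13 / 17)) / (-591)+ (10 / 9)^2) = 152086167 * sqrt(310063) / 9256329576667+ 115072336926900 / 9256329576667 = 12.44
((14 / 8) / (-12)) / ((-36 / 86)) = 0.35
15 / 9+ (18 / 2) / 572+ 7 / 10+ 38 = 346481 / 8580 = 40.38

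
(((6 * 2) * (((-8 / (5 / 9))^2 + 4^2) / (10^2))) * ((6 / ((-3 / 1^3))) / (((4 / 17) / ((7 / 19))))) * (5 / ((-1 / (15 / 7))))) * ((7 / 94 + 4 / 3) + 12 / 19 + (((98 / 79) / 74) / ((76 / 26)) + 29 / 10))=27569795437668 / 6199317625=4447.23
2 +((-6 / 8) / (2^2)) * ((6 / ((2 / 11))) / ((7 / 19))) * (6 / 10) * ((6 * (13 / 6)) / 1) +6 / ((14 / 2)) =-71759 / 560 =-128.14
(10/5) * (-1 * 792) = -1584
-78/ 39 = -2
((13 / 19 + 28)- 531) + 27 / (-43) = -410905 / 817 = -502.94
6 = 6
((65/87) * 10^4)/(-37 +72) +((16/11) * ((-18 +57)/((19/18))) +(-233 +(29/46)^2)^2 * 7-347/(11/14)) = 378553.20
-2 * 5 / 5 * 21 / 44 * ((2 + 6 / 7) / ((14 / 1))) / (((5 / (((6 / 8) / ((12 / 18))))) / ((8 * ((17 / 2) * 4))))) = -918 / 77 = -11.92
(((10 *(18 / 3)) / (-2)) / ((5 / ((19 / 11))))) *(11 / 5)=-114 / 5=-22.80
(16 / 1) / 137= 16 / 137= 0.12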